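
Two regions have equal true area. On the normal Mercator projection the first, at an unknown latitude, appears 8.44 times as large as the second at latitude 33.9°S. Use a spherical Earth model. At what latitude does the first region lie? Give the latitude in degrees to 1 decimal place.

Mercator areal scale is sec²φ, so apparent-area ratio = sec²φ₁ / sec²φ₂ = cos²φ₂ / cos²φ₁.
cos²φ₂ / cos²φ₁ = 8.44  ⇒  cos φ₁ = cos 33.9° / √8.44 = 0.8300/2.905 = 0.2857.
φ₁ = arccos(0.2857) ≈ 73.4°.

73.4°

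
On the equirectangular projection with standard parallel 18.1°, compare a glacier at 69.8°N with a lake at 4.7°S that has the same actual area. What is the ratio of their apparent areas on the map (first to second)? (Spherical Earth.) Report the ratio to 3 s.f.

In the equirectangular projection with standard parallel φ₀ = 18.1° (x = Rλ cos φ₀, y = Rφ), meridians are true-scale (h = 1) and the parallel scale is k = cos φ₀ / cos φ.
Areal scale at 69.8°: h·k = 1.000 × 2.753 = 2.753.
Areal scale at 4.7°: h·k = 1.000 × 0.9537 = 0.9537.
Ratio = 2.753/0.9537 ≈ 2.89.

2.89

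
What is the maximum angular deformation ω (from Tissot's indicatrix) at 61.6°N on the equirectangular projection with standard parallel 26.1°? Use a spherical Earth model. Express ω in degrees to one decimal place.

35.8°

In the equirectangular projection with standard parallel φ₀ = 26.1° (x = Rλ cos φ₀, y = Rφ), meridians are true-scale (h = 1) and the parallel scale is k = cos φ₀ / cos φ.
At 61.6°: h = 1.000, k = 1.888; principal scales a = 1.888, b = 1.000.
sin(ω/2) = (a − b)/(a + b) = 0.8881/2.888 = 0.3075, so ω = 2 arcsin(0.3075) ≈ 35.8°.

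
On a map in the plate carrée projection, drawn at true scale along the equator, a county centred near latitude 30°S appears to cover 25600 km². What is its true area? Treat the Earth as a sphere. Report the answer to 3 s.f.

22200 km²

Plate carrée maps x = Rλ, y = Rφ. The meridian scale is h = 1 and the parallel scale is k = 1/cos φ = sec φ.
Areal scale = h·k = 1 × sec φ; at 30°, h = 1.000, k = 1.155, so h·k = 1.155.
True area = apparent / (areal scale) = 25600 / 1.155 ≈ 22200 km².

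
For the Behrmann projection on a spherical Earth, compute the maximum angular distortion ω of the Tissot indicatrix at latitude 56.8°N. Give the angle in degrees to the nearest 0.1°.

The Behrmann projection is cylindrical equal-area with φ₀ = 30°. Cylindrical equal-area (φ₀ = 30°): h = cos φ / cos 30° along meridians, k = cos 30° / cos φ along parallels; h·k = 1.
At 56.8°: h = 0.6323, k = 1.582; principal scales a = 1.582, b = 0.6323.
sin(ω/2) = (a − b)/(a + b) = 0.9493/2.214 = 0.4288, so ω = 2 arcsin(0.4288) ≈ 50.8°.

50.8°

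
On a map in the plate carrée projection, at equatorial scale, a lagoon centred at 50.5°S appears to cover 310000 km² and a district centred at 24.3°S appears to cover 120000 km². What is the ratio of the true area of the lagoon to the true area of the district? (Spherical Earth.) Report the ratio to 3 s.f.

On the plate carrée, areal scale = h·k = 1 × sec φ, so true area = apparent × cos φ.
True area of lagoon: 310000 × cos(50.5°) = 310000 × 0.6361 = 197200 km².
True area of district: 120000 × cos(24.3°) = 120000 × 0.9114 = 109400 km².
Ratio = 197200 / 109400 ≈ 1.80.

1.80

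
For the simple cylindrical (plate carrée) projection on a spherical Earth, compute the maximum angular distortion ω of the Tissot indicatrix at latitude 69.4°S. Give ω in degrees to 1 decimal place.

In the plate carrée (x = Rλ, y = Rφ), meridians are true-scale (h = 1) and parallels are stretched by k = sec φ.
At 69.4°: h = 1.000, k = 2.842; principal scales a = 2.842, b = 1.000.
sin(ω/2) = (a − b)/(a + b) = 1.842/3.842 = 0.4795, so ω = 2 arcsin(0.4795) ≈ 57.3°.

57.3°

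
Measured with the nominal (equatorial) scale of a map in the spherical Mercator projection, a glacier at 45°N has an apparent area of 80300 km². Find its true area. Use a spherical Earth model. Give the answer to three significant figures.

40200 km²

Mercator is conformal, so the point scale is isotropic: h = k = sec φ = 1/cos φ.
Areal scale = k² = sec²φ = 1/cos²(45°) = 1/0.7071² = 2.000.
True area = apparent / (areal scale) = 80300 / 2.000 ≈ 40200 km².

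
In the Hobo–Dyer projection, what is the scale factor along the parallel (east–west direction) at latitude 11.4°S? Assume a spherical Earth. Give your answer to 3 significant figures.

The Hobo–Dyer projection is cylindrical equal-area with φ₀ = 37.5°. A cylindrical equal-area projection with standard parallel φ₀ has meridian scale h = cos φ / cos φ₀ and parallel scale k = cos φ₀ / cos φ (so areas are preserved, h·k = 1).
k = cos 37.5° / cos 11.4° = 0.7934/0.9803 = 0.8093.

0.809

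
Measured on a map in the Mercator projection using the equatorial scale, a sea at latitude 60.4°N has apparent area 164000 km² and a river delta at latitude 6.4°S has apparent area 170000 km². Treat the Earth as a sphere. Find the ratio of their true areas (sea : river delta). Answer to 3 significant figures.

On Mercator the areal scale is sec²φ, so true area = apparent × cos²φ.
True area of sea: 164000 × cos²(60.4°) = 164000 × 0.2440 = 40010 km².
True area of river delta: 170000 × cos²(6.4°) = 170000 × 0.9876 = 167900 km².
Ratio = 40010 / 167900 ≈ 0.238.

0.238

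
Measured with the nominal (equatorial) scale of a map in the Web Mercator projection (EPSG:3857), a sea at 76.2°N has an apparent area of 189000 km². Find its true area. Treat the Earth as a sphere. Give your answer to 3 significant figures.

10800 km²

The Mercator projection is conformal; its linear scale factor is the same in every direction and equals sec φ = 1/cos φ.
Areal scale = k² = sec²φ = 1/cos²(76.2°) = 1/0.2385² = 17.58.
True area = apparent / (areal scale) = 189000 / 17.58 ≈ 10800 km².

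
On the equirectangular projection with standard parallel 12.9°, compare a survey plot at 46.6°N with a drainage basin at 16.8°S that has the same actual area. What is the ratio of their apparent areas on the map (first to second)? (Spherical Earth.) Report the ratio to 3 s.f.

In the equirectangular projection with standard parallel φ₀ = 12.9° (x = Rλ cos φ₀, y = Rφ), meridians are true-scale (h = 1) and the parallel scale is k = cos φ₀ / cos φ.
Areal scale at 46.6°: h·k = 1.000 × 1.419 = 1.419.
Areal scale at 16.8°: h·k = 1.000 × 1.018 = 1.018.
Ratio = 1.419/1.018 ≈ 1.39.

1.39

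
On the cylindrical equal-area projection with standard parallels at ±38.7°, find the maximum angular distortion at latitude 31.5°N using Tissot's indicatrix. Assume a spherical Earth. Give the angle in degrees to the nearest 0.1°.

10.1°

Cylindrical equal-area (φ₀ = 38.7°): h = cos φ / cos 38.7° along meridians, k = cos 38.7° / cos φ along parallels; h·k = 1.
At 31.5°: h = 1.093, k = 0.9153; principal scales a = 1.093, b = 0.9153.
sin(ω/2) = (a − b)/(a + b) = 0.1772/2.008 = 0.08826, so ω = 2 arcsin(0.08826) ≈ 10.1°.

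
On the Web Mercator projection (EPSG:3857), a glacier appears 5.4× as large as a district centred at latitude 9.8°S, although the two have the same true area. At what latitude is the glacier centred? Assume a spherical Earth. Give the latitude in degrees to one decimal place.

Mercator areal scale is sec²φ, so apparent-area ratio = sec²φ₁ / sec²φ₂ = cos²φ₂ / cos²φ₁.
cos²φ₂ / cos²φ₁ = 5.4  ⇒  cos φ₁ = cos 9.8° / √5.4 = 0.9854/2.324 = 0.4241.
φ₁ = arccos(0.4241) ≈ 64.9°.

64.9°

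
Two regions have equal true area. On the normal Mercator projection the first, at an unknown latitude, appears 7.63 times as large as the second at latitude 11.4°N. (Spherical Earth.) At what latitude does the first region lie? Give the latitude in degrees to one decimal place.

69.2°

Mercator areal scale is sec²φ, so apparent-area ratio = sec²φ₁ / sec²φ₂ = cos²φ₂ / cos²φ₁.
cos²φ₂ / cos²φ₁ = 7.63  ⇒  cos φ₁ = cos 11.4° / √7.63 = 0.9803/2.762 = 0.3549.
φ₁ = arccos(0.3549) ≈ 69.2°.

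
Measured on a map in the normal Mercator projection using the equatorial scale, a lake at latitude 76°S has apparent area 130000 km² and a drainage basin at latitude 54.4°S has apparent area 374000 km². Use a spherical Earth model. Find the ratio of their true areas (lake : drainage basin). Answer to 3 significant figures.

On Mercator the areal scale is sec²φ, so true area = apparent × cos²φ.
True area of lake: 130000 × cos²(76°) = 130000 × 0.05853 = 7608 km².
True area of drainage basin: 374000 × cos²(54.4°) = 374000 × 0.3389 = 126700 km².
Ratio = 7608 / 126700 ≈ 0.0600.

0.0600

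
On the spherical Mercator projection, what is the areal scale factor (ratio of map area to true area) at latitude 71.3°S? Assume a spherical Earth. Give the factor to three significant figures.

The Mercator projection is conformal; its linear scale factor is the same in every direction and equals sec φ = 1/cos φ.
Areal scale = k² = sec²φ = 1/cos²(71.3°) = 1/0.3206² = 9.728.

9.73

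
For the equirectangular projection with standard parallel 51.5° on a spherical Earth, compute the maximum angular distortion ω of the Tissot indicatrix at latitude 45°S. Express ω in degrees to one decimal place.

7.3°

The equidistant cylindrical projection with φ₀ = 51.5° has h = 1 (meridians true) and k = cos φ₀ / cos φ along parallels.
At 45°: h = 1.000, k = 0.8804; principal scales a = 1.000, b = 0.8804.
sin(ω/2) = (a − b)/(a + b) = 0.1196/1.880 = 0.06362, so ω = 2 arcsin(0.06362) ≈ 7.3°.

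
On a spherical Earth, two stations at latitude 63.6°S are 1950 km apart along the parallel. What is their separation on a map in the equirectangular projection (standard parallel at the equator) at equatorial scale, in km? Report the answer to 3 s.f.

Plate carrée maps x = Rλ, y = Rφ. The meridian scale is h = 1 and the parallel scale is k = 1/cos φ = sec φ.
Along the parallel, k = sec 63.6° = 1/0.4446 = 2.249.
Map distance = 1950 × 2.249 ≈ 4390 km.

4390 km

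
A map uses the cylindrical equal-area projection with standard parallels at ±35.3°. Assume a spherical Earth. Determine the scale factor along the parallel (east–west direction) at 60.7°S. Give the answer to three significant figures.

A cylindrical equal-area projection with standard parallel φ₀ has meridian scale h = cos φ / cos φ₀ and parallel scale k = cos φ₀ / cos φ (so areas are preserved, h·k = 1).
k = cos 35.3° / cos 60.7° = 0.8161/0.4894 = 1.668.

1.67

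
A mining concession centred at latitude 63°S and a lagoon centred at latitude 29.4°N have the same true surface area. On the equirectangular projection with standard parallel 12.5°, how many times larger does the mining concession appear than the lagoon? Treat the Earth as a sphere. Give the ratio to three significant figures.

1.92

The equidistant cylindrical projection with φ₀ = 12.5° has h = 1 (meridians true) and k = cos φ₀ / cos φ along parallels.
Areal scale at 63°: h·k = 1.000 × 2.150 = 2.150.
Areal scale at 29.4°: h·k = 1.000 × 1.121 = 1.121.
Ratio = 2.150/1.121 ≈ 1.92.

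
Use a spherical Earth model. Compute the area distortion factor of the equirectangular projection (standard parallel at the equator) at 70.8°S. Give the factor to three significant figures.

3.04

Plate carrée maps x = Rλ, y = Rφ. The meridian scale is h = 1 and the parallel scale is k = 1/cos φ = sec φ.
Areal scale = h·k = 1 × sec φ; at 70.8°, h = 1.000, k = 3.041, so h·k = 3.041.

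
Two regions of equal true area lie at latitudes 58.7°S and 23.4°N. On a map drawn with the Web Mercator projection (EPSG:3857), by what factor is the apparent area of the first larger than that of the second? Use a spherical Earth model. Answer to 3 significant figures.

3.12

Mercator is conformal with k = sec φ, so areal scale = k² = sec²φ.
At 58.7°: sec²(58.7°) = 1/0.5195² = 3.705.
At 23.4°: sec²(23.4°) = 1/0.9178² = 1.187.
Ratio = 3.705/1.187 = cos²(23.4°)/cos²(58.7°) ≈ 3.12.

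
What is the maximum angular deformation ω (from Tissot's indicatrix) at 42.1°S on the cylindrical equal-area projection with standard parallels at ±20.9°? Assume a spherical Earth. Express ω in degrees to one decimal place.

26.2°

A cylindrical equal-area projection with standard parallel φ₀ has meridian scale h = cos φ / cos φ₀ and parallel scale k = cos φ₀ / cos φ (so areas are preserved, h·k = 1).
At 42.1°: h = 0.7942, k = 1.259; principal scales a = 1.259, b = 0.7942.
sin(ω/2) = (a − b)/(a + b) = 0.4648/2.053 = 0.2264, so ω = 2 arcsin(0.2264) ≈ 26.2°.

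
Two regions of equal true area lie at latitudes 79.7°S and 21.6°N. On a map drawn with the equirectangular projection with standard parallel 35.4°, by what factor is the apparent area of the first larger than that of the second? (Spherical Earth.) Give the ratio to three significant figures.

5.20

In the equirectangular projection with standard parallel φ₀ = 35.4° (x = Rλ cos φ₀, y = Rφ), meridians are true-scale (h = 1) and the parallel scale is k = cos φ₀ / cos φ.
Areal scale at 79.7°: h·k = 1.000 × 4.559 = 4.559.
Areal scale at 21.6°: h·k = 1.000 × 0.8767 = 0.8767.
Ratio = 4.559/0.8767 ≈ 5.20.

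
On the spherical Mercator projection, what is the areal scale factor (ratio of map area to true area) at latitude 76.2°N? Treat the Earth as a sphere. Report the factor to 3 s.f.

17.6

The Mercator projection is conformal; its linear scale factor is the same in every direction and equals sec φ = 1/cos φ.
Areal scale = k² = sec²φ = 1/cos²(76.2°) = 1/0.2385² = 17.58.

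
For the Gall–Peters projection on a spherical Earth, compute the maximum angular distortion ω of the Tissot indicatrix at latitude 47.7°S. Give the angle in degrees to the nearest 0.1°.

5.7°

The Gall–Peters projection is cylindrical equal-area with φ₀ = 45°. A cylindrical equal-area projection with standard parallel φ₀ has meridian scale h = cos φ / cos φ₀ and parallel scale k = cos φ₀ / cos φ (so areas are preserved, h·k = 1).
At 47.7°: h = 0.9518, k = 1.051; principal scales a = 1.051, b = 0.9518.
sin(ω/2) = (a − b)/(a + b) = 0.09888/2.002 = 0.04938, so ω = 2 arcsin(0.04938) ≈ 5.7°.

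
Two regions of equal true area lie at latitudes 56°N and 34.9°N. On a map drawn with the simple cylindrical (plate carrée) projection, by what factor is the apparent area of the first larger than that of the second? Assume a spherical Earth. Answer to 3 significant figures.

1.47

For the equirectangular projection with φ₀ = 0 (plate carrée), h = 1 along meridians and k = sec φ along parallels.
Areal scale at 56°: h·k = 1.000 × 1.788 = 1.788.
Areal scale at 34.9°: h·k = 1.000 × 1.219 = 1.219.
Ratio = 1.788/1.219 ≈ 1.47.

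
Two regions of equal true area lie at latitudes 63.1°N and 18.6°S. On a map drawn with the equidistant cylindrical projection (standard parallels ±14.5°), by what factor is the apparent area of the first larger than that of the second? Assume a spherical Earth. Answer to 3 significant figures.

2.09

In the equirectangular projection with standard parallel φ₀ = 14.5° (x = Rλ cos φ₀, y = Rφ), meridians are true-scale (h = 1) and the parallel scale is k = cos φ₀ / cos φ.
Areal scale at 63.1°: h·k = 1.000 × 2.140 = 2.140.
Areal scale at 18.6°: h·k = 1.000 × 1.022 = 1.022.
Ratio = 2.140/1.022 ≈ 2.09.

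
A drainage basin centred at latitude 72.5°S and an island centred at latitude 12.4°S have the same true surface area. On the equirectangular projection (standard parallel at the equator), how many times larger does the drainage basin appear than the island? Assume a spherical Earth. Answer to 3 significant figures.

Plate carrée maps x = Rλ, y = Rφ. The meridian scale is h = 1 and the parallel scale is k = 1/cos φ = sec φ.
Areal scale at 72.5°: h·k = 1.000 × 3.326 = 3.326.
Areal scale at 12.4°: h·k = 1.000 × 1.024 = 1.024.
Ratio = 3.326/1.024 ≈ 3.25.

3.25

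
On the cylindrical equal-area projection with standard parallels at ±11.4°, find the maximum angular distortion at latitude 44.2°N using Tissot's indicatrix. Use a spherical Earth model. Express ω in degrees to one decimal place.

35.3°

A cylindrical equal-area projection with standard parallel φ₀ has meridian scale h = cos φ / cos φ₀ and parallel scale k = cos φ₀ / cos φ (so areas are preserved, h·k = 1).
At 44.2°: h = 0.7313, k = 1.367; principal scales a = 1.367, b = 0.7313.
sin(ω/2) = (a − b)/(a + b) = 0.6360/2.099 = 0.3031, so ω = 2 arcsin(0.3031) ≈ 35.3°.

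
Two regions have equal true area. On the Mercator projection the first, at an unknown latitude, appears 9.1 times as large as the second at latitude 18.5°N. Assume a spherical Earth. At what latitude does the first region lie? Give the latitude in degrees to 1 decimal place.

71.7°

On Mercator, (apparent₁)/(apparent₂) = sec²φ₁ / sec²φ₂ when true areas are equal.
cos²φ₂ / cos²φ₁ = 9.1  ⇒  cos φ₁ = cos 18.5° / √9.1 = 0.9483/3.017 = 0.3144.
φ₁ = arccos(0.3144) ≈ 71.7°.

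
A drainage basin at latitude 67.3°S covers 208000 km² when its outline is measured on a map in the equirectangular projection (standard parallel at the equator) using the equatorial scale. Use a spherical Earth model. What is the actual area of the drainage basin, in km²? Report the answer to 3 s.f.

Plate carrée maps x = Rλ, y = Rφ. The meridian scale is h = 1 and the parallel scale is k = 1/cos φ = sec φ.
Areal scale = h·k = 1 × sec φ; at 67.3°, h = 1.000, k = 2.591, so h·k = 2.591.
True area = apparent / (areal scale) = 208000 / 2.591 ≈ 80300 km².

80300 km²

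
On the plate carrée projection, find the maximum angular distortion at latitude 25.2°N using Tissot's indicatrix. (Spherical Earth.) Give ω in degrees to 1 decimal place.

5.7°

In the plate carrée (x = Rλ, y = Rφ), meridians are true-scale (h = 1) and parallels are stretched by k = sec φ.
At 25.2°: h = 1.000, k = 1.105; principal scales a = 1.105, b = 1.000.
sin(ω/2) = (a − b)/(a + b) = 0.1052/2.105 = 0.04996, so ω = 2 arcsin(0.04996) ≈ 5.7°.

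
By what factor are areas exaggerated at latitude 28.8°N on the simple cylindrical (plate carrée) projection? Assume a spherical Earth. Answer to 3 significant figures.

1.14

For the equirectangular projection with φ₀ = 0 (plate carrée), h = 1 along meridians and k = sec φ along parallels.
Areal scale = h·k = 1 × sec φ; at 28.8°, h = 1.000, k = 1.141, so h·k = 1.141.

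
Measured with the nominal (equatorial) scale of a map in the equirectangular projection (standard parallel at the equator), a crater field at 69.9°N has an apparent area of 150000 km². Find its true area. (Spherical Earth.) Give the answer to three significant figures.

51500 km²

In the plate carrée (x = Rλ, y = Rφ), meridians are true-scale (h = 1) and parallels are stretched by k = sec φ.
Areal scale = h·k = 1 × sec φ; at 69.9°, h = 1.000, k = 2.910, so h·k = 2.910.
True area = apparent / (areal scale) = 150000 / 2.910 ≈ 51500 km².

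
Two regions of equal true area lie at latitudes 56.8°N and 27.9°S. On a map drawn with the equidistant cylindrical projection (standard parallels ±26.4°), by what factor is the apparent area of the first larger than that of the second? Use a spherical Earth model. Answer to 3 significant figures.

1.61

The equidistant cylindrical projection with φ₀ = 26.4° has h = 1 (meridians true) and k = cos φ₀ / cos φ along parallels.
Areal scale at 56.8°: h·k = 1.000 × 1.636 = 1.636.
Areal scale at 27.9°: h·k = 1.000 × 1.014 = 1.014.
Ratio = 1.636/1.014 ≈ 1.61.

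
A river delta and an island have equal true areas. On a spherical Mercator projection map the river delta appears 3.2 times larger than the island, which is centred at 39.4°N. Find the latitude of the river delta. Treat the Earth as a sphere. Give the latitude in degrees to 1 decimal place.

64.4°

Mercator areal scale is sec²φ, so apparent-area ratio = sec²φ₁ / sec²φ₂ = cos²φ₂ / cos²φ₁.
cos²φ₂ / cos²φ₁ = 3.2  ⇒  cos φ₁ = cos 39.4° / √3.2 = 0.7727/1.789 = 0.4320.
φ₁ = arccos(0.4320) ≈ 64.4°.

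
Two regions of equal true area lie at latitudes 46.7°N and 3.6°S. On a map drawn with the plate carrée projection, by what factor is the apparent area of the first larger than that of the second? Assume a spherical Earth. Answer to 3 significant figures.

1.46

Plate carrée maps x = Rλ, y = Rφ. The meridian scale is h = 1 and the parallel scale is k = 1/cos φ = sec φ.
Areal scale at 46.7°: h·k = 1.000 × 1.458 = 1.458.
Areal scale at 3.6°: h·k = 1.000 × 1.002 = 1.002.
Ratio = 1.458/1.002 ≈ 1.46.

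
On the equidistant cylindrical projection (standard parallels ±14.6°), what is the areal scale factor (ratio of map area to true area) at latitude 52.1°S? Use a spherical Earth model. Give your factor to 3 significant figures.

The equidistant cylindrical projection with φ₀ = 14.6° has h = 1 (meridians true) and k = cos φ₀ / cos φ along parallels.
Areal scale = h·k = 1 × cos φ₀ / cos φ; at 52.1°, h = 1.000, k = 1.575, so h·k = 1.575.

1.58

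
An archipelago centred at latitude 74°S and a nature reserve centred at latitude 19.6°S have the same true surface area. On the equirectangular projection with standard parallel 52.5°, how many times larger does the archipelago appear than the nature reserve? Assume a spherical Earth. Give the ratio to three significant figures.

3.42

In the equirectangular projection with standard parallel φ₀ = 52.5° (x = Rλ cos φ₀, y = Rφ), meridians are true-scale (h = 1) and the parallel scale is k = cos φ₀ / cos φ.
Areal scale at 74°: h·k = 1.000 × 2.209 = 2.209.
Areal scale at 19.6°: h·k = 1.000 × 0.6462 = 0.6462.
Ratio = 2.209/0.6462 ≈ 3.42.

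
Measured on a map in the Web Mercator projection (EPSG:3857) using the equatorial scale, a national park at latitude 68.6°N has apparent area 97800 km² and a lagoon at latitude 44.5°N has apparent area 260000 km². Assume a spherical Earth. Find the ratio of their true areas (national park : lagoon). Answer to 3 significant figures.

0.0984

On Mercator the areal scale is sec²φ, so true area = apparent × cos²φ.
True area of national park: 97800 × cos²(68.6°) = 97800 × 0.1331 = 13020 km².
True area of lagoon: 260000 × cos²(44.5°) = 260000 × 0.5087 = 132300 km².
Ratio = 13020 / 132300 ≈ 0.0984.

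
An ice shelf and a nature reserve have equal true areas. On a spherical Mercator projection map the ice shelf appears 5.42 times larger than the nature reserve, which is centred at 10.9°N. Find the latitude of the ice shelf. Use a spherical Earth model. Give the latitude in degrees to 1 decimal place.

65.1°

Mercator areal scale is sec²φ, so apparent-area ratio = sec²φ₁ / sec²φ₂ = cos²φ₂ / cos²φ₁.
cos²φ₂ / cos²φ₁ = 5.42  ⇒  cos φ₁ = cos 10.9° / √5.42 = 0.9820/2.328 = 0.4218.
φ₁ = arccos(0.4218) ≈ 65.1°.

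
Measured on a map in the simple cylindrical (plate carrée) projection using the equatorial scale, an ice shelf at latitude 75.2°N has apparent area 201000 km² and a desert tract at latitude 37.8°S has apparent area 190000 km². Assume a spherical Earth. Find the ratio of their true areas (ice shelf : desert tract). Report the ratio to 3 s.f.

0.342

On the plate carrée, areal scale = h·k = 1 × sec φ, so true area = apparent × cos φ.
True area of ice shelf: 201000 × cos(75.2°) = 201000 × 0.2554 = 51340 km².
True area of desert tract: 190000 × cos(37.8°) = 190000 × 0.7902 = 150100 km².
Ratio = 51340 / 150100 ≈ 0.342.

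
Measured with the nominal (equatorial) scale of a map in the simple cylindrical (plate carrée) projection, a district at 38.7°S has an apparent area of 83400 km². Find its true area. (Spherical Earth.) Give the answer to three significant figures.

65100 km²

In the plate carrée (x = Rλ, y = Rφ), meridians are true-scale (h = 1) and parallels are stretched by k = sec φ.
Areal scale = h·k = 1 × sec φ; at 38.7°, h = 1.000, k = 1.281, so h·k = 1.281.
True area = apparent / (areal scale) = 83400 / 1.281 ≈ 65100 km².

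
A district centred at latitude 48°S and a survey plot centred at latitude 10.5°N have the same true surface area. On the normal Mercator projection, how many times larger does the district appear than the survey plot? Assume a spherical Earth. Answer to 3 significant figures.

On Mercator, area is exaggerated by sec²φ = 1/cos²φ.
At 48°: sec²(48°) = 1/0.6691² = 2.233.
At 10.5°: sec²(10.5°) = 1/0.9833² = 1.034.
Ratio = 2.233/1.034 = cos²(10.5°)/cos²(48°) ≈ 2.16.

2.16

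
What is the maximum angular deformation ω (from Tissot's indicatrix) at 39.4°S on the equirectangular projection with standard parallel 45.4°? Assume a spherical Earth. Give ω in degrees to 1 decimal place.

5.5°

In the equirectangular projection with standard parallel φ₀ = 45.4° (x = Rλ cos φ₀, y = Rφ), meridians are true-scale (h = 1) and the parallel scale is k = cos φ₀ / cos φ.
At 39.4°: h = 1.000, k = 0.9087; principal scales a = 1.000, b = 0.9087.
sin(ω/2) = (a − b)/(a + b) = 0.09134/1.909 = 0.04785, so ω = 2 arcsin(0.04785) ≈ 5.5°.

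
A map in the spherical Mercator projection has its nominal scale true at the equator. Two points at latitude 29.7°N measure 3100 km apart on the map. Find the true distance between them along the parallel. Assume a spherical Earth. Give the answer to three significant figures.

2690 km

The Mercator projection is conformal; its linear scale factor is the same in every direction and equals sec φ = 1/cos φ.
Along the parallel at 29.7°, map distances are exaggerated by k = sec 29.7° = 1.151.
True distance = 3100 / 1.151 = 3100 × cos 29.7° ≈ 2690 km.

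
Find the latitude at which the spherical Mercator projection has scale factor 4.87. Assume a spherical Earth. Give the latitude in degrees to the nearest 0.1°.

Mercator scale is k = sec φ = 1/cos φ.
1/cos φ = 4.87  ⇒  cos φ = 0.2053  ⇒  φ = arccos(0.2053) ≈ 78.2°.

78.2°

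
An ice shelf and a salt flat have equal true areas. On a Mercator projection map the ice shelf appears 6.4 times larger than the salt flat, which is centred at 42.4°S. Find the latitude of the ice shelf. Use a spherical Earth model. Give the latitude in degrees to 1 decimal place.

73.0°

For equal true areas on Mercator, apparent areas scale as sec²φ, so the ratio is cos²φ₂ / cos²φ₁.
cos²φ₂ / cos²φ₁ = 6.4  ⇒  cos φ₁ = cos 42.4° / √6.4 = 0.7385/2.530 = 0.2919.
φ₁ = arccos(0.2919) ≈ 73.0°.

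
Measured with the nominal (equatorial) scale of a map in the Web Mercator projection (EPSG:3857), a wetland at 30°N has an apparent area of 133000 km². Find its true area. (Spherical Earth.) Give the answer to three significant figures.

For Mercator, h = k = sec φ (a conformal cylindrical projection has a single point scale, 1/cos φ).
Areal scale = k² = sec²φ = 1/cos²(30°) = 1/0.8660² = 1.333.
True area = apparent / (areal scale) = 133000 / 1.333 ≈ 99800 km².

99800 km²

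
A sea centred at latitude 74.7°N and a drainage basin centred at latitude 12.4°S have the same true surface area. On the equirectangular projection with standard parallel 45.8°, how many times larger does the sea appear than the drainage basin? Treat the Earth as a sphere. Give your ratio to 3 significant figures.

3.70

With standard parallel φ₀ = 45.8°, the equirectangular projection gives x = Rλ cos φ₀, y = Rφ, so h = 1 and k = cos 45.8° / cos φ.
Areal scale at 74.7°: h·k = 1.000 × 2.642 = 2.642.
Areal scale at 12.4°: h·k = 1.000 × 0.7138 = 0.7138.
Ratio = 2.642/0.7138 ≈ 3.70.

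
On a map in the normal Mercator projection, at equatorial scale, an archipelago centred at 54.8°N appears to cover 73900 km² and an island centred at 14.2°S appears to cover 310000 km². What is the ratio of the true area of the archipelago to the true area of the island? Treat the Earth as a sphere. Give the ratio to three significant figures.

0.0843

Mercator's areal exaggeration is sec²φ; hence true area = (apparent area) · cos²φ.
True area of archipelago: 73900 × cos²(54.8°) = 73900 × 0.3323 = 24560 km².
True area of island: 310000 × cos²(14.2°) = 310000 × 0.9398 = 291300 km².
Ratio = 24560 / 291300 ≈ 0.0843.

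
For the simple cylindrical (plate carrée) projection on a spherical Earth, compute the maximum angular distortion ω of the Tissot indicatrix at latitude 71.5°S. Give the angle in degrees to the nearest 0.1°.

Plate carrée maps x = Rλ, y = Rφ. The meridian scale is h = 1 and the parallel scale is k = 1/cos φ = sec φ.
At 71.5°: h = 1.000, k = 3.152; principal scales a = 3.152, b = 1.000.
sin(ω/2) = (a − b)/(a + b) = 2.152/4.152 = 0.5183, so ω = 2 arcsin(0.5183) ≈ 62.4°.

62.4°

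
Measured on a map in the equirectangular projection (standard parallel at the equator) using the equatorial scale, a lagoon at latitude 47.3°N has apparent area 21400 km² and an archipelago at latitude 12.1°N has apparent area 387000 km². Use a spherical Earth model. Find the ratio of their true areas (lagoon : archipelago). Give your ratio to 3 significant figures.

Plate carrée has h = 1 and k = sec φ, giving areal scale sec φ; true area = (apparent area) · cos φ.
True area of lagoon: 21400 × cos(47.3°) = 21400 × 0.6782 = 14510 km².
True area of archipelago: 387000 × cos(12.1°) = 387000 × 0.9778 = 378400 km².
Ratio = 14510 / 378400 ≈ 0.0384.

0.0384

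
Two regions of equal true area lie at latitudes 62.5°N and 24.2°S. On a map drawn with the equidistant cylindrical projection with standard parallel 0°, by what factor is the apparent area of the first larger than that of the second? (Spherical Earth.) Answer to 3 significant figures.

In the plate carrée (x = Rλ, y = Rφ), meridians are true-scale (h = 1) and parallels are stretched by k = sec φ.
Areal scale at 62.5°: h·k = 1.000 × 2.166 = 2.166.
Areal scale at 24.2°: h·k = 1.000 × 1.096 = 1.096.
Ratio = 2.166/1.096 ≈ 1.98.

1.98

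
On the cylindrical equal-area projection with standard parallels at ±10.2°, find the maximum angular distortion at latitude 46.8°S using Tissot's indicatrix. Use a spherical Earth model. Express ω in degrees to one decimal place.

40.7°

Cylindrical equal-area (φ₀ = 10.2°): h = cos φ / cos 10.2° along meridians, k = cos 10.2° / cos φ along parallels; h·k = 1.
At 46.8°: h = 0.6955, k = 1.438; principal scales a = 1.438, b = 0.6955.
sin(ω/2) = (a − b)/(a + b) = 0.7422/2.133 = 0.3479, so ω = 2 arcsin(0.3479) ≈ 40.7°.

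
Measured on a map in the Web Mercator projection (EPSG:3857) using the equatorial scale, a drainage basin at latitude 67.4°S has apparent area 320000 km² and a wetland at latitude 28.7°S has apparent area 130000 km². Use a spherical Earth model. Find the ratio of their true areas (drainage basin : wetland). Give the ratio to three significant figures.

Mercator's areal exaggeration is sec²φ; hence true area = (apparent area) · cos²φ.
True area of drainage basin: 320000 × cos²(67.4°) = 320000 × 0.1477 = 47260 km².
True area of wetland: 130000 × cos²(28.7°) = 130000 × 0.7694 = 100000 km².
Ratio = 47260 / 100000 ≈ 0.472.

0.472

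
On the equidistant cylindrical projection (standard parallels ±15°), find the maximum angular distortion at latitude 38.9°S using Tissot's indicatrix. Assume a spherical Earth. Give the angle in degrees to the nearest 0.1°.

The equidistant cylindrical projection with φ₀ = 15° has h = 1 (meridians true) and k = cos φ₀ / cos φ along parallels.
At 38.9°: h = 1.000, k = 1.241; principal scales a = 1.241, b = 1.000.
sin(ω/2) = (a − b)/(a + b) = 0.2412/2.241 = 0.1076, so ω = 2 arcsin(0.1076) ≈ 12.4°.

12.4°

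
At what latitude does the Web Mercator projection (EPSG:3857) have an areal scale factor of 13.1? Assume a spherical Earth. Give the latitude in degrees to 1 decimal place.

74.0°

Mercator areal scale is sec²φ.
sec²φ = 13.1  ⇒  cos²φ = 0.07634  ⇒  cos φ = 0.2763.
φ = arccos(0.2763) ≈ 74.0°.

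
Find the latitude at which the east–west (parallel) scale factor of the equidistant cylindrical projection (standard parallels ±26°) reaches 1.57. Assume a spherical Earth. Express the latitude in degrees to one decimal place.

In the equirectangular projection with standard parallel φ₀ = 26° (x = Rλ cos φ₀, y = Rφ), meridians are true-scale (h = 1) and the parallel scale is k = cos φ₀ / cos φ.
k = cos φ₀ / cos φ = 1.57  ⇒  cos φ = cos 26° / 1.57 = 0.5725.
φ = arccos(0.5725) ≈ 55.1°.

55.1°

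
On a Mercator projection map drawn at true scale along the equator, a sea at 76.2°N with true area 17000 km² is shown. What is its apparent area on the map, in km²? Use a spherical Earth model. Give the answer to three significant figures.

Mercator is conformal, so the point scale is isotropic: h = k = sec φ = 1/cos φ.
Areal scale = k² = sec²φ = 1/cos²(76.2°) = 1/0.2385² = 17.58.
Apparent area = 17000 × 17.58 ≈ 299000 km².

299000 km²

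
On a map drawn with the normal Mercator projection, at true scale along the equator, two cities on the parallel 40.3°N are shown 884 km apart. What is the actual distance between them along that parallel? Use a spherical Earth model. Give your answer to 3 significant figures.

The Mercator projection is conformal; its linear scale factor is the same in every direction and equals sec φ = 1/cos φ.
Along the parallel at 40.3°, map distances are exaggerated by k = sec 40.3° = 1.311.
True distance = 884 / 1.311 = 884 × cos 40.3° ≈ 674 km.

674 km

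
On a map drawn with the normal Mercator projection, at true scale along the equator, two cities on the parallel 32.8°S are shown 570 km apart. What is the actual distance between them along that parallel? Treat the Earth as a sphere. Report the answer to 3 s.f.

For Mercator, h = k = sec φ (a conformal cylindrical projection has a single point scale, 1/cos φ).
Along the parallel at 32.8°, map distances are exaggerated by k = sec 32.8° = 1.190.
True distance = 570 / 1.190 = 570 × cos 32.8° ≈ 479 km.

479 km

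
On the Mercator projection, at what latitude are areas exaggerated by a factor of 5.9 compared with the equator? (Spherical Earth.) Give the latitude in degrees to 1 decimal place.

Mercator areal scale is sec²φ.
sec²φ = 5.9  ⇒  cos²φ = 0.1695  ⇒  cos φ = 0.4117.
φ = arccos(0.4117) ≈ 65.7°.

65.7°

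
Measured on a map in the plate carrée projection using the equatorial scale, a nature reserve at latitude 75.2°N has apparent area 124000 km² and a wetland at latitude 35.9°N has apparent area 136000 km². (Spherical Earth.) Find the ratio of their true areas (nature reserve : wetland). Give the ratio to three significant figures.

0.288

On the plate carrée, areal scale = h·k = 1 × sec φ, so true area = apparent × cos φ.
True area of nature reserve: 124000 × cos(75.2°) = 124000 × 0.2554 = 31680 km².
True area of wetland: 136000 × cos(35.9°) = 136000 × 0.8100 = 110200 km².
Ratio = 31680 / 110200 ≈ 0.288.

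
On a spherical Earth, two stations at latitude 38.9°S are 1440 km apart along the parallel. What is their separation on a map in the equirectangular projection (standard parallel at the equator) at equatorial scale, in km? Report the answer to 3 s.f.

Plate carrée maps x = Rλ, y = Rφ. The meridian scale is h = 1 and the parallel scale is k = 1/cos φ = sec φ.
Along the parallel, k = sec 38.9° = 1/0.7782 = 1.285.
Map distance = 1440 × 1.285 ≈ 1850 km.

1850 km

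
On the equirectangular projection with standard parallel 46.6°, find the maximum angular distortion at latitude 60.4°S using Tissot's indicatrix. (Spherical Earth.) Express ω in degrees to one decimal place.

With standard parallel φ₀ = 46.6°, the equirectangular projection gives x = Rλ cos φ₀, y = Rφ, so h = 1 and k = cos 46.6° / cos φ.
At 60.4°: h = 1.000, k = 1.391; principal scales a = 1.391, b = 1.000.
sin(ω/2) = (a − b)/(a + b) = 0.3910/2.391 = 0.1635, so ω = 2 arcsin(0.1635) ≈ 18.8°.

18.8°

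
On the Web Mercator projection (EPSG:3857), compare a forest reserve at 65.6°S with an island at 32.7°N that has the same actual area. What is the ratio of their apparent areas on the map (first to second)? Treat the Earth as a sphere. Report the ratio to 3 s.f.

4.15

Mercator areal scale is sec²φ.
At 65.6°: sec²(65.6°) = 1/0.4131² = 5.860.
At 32.7°: sec²(32.7°) = 1/0.8415² = 1.412.
Ratio = 5.860/1.412 = cos²(32.7°)/cos²(65.6°) ≈ 4.15.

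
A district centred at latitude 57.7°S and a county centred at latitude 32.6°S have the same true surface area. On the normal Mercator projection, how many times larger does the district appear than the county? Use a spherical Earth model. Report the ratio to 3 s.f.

Mercator areal scale is sec²φ.
At 57.7°: sec²(57.7°) = 1/0.5344² = 3.502.
At 32.6°: sec²(32.6°) = 1/0.8425² = 1.409.
Ratio = 3.502/1.409 = cos²(32.6°)/cos²(57.7°) ≈ 2.49.

2.49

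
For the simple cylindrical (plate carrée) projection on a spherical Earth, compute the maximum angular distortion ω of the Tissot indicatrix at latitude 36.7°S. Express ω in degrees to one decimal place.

Plate carrée maps x = Rλ, y = Rφ. The meridian scale is h = 1 and the parallel scale is k = 1/cos φ = sec φ.
At 36.7°: h = 1.000, k = 1.247; principal scales a = 1.247, b = 1.000.
sin(ω/2) = (a − b)/(a + b) = 0.2472/2.247 = 0.1100, so ω = 2 arcsin(0.1100) ≈ 12.6°.

12.6°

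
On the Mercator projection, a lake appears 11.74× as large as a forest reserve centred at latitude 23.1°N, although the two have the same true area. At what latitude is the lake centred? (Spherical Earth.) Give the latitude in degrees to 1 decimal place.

74.4°

On Mercator, (apparent₁)/(apparent₂) = sec²φ₁ / sec²φ₂ when true areas are equal.
cos²φ₂ / cos²φ₁ = 11.74  ⇒  cos φ₁ = cos 23.1° / √11.74 = 0.9198/3.426 = 0.2685.
φ₁ = arccos(0.2685) ≈ 74.4°.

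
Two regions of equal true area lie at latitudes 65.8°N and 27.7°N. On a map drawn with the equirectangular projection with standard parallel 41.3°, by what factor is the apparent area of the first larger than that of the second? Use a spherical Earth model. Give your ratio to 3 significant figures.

In the equirectangular projection with standard parallel φ₀ = 41.3° (x = Rλ cos φ₀, y = Rφ), meridians are true-scale (h = 1) and the parallel scale is k = cos φ₀ / cos φ.
Areal scale at 65.8°: h·k = 1.000 × 1.833 = 1.833.
Areal scale at 27.7°: h·k = 1.000 × 0.8485 = 0.8485.
Ratio = 1.833/0.8485 ≈ 2.16.

2.16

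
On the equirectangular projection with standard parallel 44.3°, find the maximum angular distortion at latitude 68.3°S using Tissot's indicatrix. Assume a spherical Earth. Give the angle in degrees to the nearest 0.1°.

The equidistant cylindrical projection with φ₀ = 44.3° has h = 1 (meridians true) and k = cos φ₀ / cos φ along parallels.
At 68.3°: h = 1.000, k = 1.936; principal scales a = 1.936, b = 1.000.
sin(ω/2) = (a − b)/(a + b) = 0.9356/2.936 = 0.3187, so ω = 2 arcsin(0.3187) ≈ 37.2°.

37.2°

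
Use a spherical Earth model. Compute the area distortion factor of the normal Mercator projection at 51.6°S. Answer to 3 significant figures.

2.59

The Mercator projection is conformal; its linear scale factor is the same in every direction and equals sec φ = 1/cos φ.
Areal scale = k² = sec²φ = 1/cos²(51.6°) = 1/0.6211² = 2.592.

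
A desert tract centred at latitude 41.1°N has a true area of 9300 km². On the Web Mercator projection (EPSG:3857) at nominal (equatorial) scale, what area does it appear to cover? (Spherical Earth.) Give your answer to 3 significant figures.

The Mercator projection is conformal; its linear scale factor is the same in every direction and equals sec φ = 1/cos φ.
Areal scale = k² = sec²φ = 1/cos²(41.1°) = 1/0.7536² = 1.761.
Apparent area = 9300 × 1.761 ≈ 16400 km².

16400 km²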